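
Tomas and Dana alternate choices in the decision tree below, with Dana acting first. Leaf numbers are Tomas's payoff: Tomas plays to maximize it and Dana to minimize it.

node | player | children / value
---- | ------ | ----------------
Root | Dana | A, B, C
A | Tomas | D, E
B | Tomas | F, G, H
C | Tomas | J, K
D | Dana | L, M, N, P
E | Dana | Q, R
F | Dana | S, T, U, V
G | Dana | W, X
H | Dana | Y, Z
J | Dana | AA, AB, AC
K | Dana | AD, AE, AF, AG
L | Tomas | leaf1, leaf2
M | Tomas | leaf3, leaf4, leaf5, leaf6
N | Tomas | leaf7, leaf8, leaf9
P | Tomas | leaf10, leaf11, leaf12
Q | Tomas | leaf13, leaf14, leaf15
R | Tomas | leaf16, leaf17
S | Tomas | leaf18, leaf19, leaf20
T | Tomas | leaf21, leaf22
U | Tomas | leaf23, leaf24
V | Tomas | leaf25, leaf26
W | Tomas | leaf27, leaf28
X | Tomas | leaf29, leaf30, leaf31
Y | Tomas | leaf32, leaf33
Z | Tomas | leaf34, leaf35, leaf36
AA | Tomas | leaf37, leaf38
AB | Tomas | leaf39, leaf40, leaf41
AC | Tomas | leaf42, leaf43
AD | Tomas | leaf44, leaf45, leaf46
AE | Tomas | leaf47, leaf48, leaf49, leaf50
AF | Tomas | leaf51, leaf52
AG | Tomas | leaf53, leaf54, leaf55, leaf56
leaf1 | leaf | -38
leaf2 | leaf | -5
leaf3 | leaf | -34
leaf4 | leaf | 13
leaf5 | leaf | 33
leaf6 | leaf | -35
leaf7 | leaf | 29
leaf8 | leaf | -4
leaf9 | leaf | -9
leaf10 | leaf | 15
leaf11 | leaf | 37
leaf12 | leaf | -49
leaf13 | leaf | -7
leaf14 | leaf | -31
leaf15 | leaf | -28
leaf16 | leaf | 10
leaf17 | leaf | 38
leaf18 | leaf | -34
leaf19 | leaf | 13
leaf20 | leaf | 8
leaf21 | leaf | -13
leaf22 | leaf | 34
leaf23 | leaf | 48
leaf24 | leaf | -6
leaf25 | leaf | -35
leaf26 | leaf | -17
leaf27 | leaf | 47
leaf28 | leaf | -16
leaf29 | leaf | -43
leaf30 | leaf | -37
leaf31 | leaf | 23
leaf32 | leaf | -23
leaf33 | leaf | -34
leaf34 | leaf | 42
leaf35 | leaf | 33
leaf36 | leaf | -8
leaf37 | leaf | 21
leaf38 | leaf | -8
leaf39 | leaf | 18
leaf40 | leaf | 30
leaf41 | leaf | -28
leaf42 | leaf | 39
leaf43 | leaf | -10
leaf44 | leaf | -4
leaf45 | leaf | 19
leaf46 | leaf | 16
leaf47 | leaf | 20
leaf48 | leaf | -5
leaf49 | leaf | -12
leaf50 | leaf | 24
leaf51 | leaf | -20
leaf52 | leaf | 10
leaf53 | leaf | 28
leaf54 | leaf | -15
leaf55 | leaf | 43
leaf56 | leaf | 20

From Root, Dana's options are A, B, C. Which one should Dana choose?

A

L (Tomas): max(-38, -5) = -5
M (Tomas): max(-34, 13, 33, -35) = 33
N (Tomas): max(29, -4, -9) = 29
P (Tomas): max(15, 37, -49) = 37
D (Dana): min(-5, 33, 29, 37) = -5
Q (Tomas): max(-7, -31, -28) = -7
R (Tomas): max(10, 38) = 38
E (Dana): min(-7, 38) = -7
A (Tomas): max(-5, -7) = -5
S (Tomas): max(-34, 13, 8) = 13
T (Tomas): max(-13, 34) = 34
U (Tomas): max(48, -6) = 48
V (Tomas): max(-35, -17) = -17
F (Dana): min(13, 34, 48, -17) = -17
W (Tomas): max(47, -16) = 47
X (Tomas): max(-43, -37, 23) = 23
G (Dana): min(47, 23) = 23
Y (Tomas): max(-23, -34) = -23
Z (Tomas): max(42, 33, -8) = 42
H (Dana): min(-23, 42) = -23
B (Tomas): max(-17, 23, -23) = 23
AA (Tomas): max(21, -8) = 21
AB (Tomas): max(18, 30, -28) = 30
AC (Tomas): max(39, -10) = 39
J (Dana): min(21, 30, 39) = 21
AD (Tomas): max(-4, 19, 16) = 19
AE (Tomas): max(20, -5, -12, 24) = 24
AF (Tomas): max(-20, 10) = 10
AG (Tomas): max(28, -15, 43, 20) = 43
K (Dana): min(19, 24, 10, 43) = 10
C (Tomas): max(21, 10) = 21
Root (Dana): min(-5, 23, 21) = -5
Dana at Root wants the lowest of {A=-5, B=23, C=21}, so chooses A.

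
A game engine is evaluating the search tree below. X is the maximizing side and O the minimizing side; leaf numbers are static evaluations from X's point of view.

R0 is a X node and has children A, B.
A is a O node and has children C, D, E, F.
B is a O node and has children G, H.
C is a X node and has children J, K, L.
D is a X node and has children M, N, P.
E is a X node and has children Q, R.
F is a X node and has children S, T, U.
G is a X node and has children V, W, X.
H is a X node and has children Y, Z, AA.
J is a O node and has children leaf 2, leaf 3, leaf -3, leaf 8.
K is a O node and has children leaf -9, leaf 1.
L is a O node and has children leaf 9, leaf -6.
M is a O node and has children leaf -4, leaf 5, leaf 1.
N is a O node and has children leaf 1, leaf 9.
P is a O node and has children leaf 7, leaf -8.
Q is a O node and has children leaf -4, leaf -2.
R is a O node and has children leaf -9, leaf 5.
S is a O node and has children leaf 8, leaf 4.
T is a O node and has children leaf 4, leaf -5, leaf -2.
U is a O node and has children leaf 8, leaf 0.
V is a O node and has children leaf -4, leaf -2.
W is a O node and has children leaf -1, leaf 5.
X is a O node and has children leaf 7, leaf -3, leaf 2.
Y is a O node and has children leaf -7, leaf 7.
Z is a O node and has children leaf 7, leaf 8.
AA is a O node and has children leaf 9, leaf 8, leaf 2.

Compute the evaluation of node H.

Y (O): min(-7, 7) = -7
Z (O): min(7, 8) = 7
AA (O): min(9, 8, 2) = 2
H (X): max(-7, 7, 2) = 7

7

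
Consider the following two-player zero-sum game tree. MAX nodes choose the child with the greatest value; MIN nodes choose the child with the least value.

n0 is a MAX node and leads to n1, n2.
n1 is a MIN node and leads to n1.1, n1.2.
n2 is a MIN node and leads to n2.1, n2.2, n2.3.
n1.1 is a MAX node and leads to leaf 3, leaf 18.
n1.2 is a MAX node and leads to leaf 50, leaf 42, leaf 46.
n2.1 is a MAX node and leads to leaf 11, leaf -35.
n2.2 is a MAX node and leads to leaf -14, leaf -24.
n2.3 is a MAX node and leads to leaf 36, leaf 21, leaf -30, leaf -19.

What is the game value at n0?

18

n1.1 (MAX): max(3, 18) = 18
n1.2 (MAX): max(50, 42, 46) = 50
n1 (MIN): min(18, 50) = 18
n2.1 (MAX): max(11, -35) = 11
n2.2 (MAX): max(-14, -24) = -14
n2.3 (MAX): max(36, 21, -30, -19) = 36
n2 (MIN): min(11, -14, 36) = -14
n0 (MAX): max(18, -14) = 18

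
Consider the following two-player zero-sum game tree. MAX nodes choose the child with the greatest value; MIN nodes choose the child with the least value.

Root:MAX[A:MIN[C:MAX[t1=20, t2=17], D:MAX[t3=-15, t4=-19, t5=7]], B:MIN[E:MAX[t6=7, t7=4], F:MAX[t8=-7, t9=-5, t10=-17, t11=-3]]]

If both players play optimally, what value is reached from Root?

C (MAX): max(20, 17) = 20
D (MAX): max(-15, -19, 7) = 7
A (MIN): min(20, 7) = 7
E (MAX): max(7, 4) = 7
F (MAX): max(-7, -5, -17, -3) = -3
B (MIN): min(7, -3) = -3
Root (MAX): max(7, -3) = 7

7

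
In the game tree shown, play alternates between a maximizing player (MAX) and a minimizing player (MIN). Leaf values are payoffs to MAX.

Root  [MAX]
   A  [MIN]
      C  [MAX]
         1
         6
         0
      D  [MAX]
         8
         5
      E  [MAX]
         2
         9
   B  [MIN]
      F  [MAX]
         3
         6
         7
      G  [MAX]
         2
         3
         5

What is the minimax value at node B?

F (MAX): max(3, 6, 7) = 7
G (MAX): max(2, 3, 5) = 5
B (MIN): min(7, 5) = 5

5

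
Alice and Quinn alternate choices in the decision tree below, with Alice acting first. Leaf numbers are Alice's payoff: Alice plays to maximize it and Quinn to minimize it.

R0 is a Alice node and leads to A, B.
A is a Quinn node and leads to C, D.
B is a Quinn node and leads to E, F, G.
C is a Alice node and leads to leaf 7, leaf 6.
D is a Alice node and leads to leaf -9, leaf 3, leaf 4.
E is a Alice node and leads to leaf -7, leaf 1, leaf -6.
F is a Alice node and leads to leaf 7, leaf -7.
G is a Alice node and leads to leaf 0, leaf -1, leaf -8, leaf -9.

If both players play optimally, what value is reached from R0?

C (Alice): max(7, 6) = 7
D (Alice): max(-9, 3, 4) = 4
A (Quinn): min(7, 4) = 4
E (Alice): max(-7, 1, -6) = 1
F (Alice): max(7, -7) = 7
G (Alice): max(0, -1, -8, -9) = 0
B (Quinn): min(1, 7, 0) = 0
R0 (Alice): max(4, 0) = 4

4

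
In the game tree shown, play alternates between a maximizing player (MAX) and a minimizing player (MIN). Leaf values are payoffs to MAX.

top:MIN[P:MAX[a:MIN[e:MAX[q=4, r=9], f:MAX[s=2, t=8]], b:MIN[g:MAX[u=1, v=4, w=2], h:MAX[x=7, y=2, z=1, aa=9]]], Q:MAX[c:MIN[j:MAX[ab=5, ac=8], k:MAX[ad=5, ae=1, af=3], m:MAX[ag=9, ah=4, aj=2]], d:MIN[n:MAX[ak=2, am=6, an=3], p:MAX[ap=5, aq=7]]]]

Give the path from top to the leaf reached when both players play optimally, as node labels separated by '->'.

top -> Q -> d -> n -> am

e (MAX): max(4, 9) = 9
f (MAX): max(2, 8) = 8
a (MIN): min(9, 8) = 8
g (MAX): max(1, 4, 2) = 4
h (MAX): max(7, 2, 1, 9) = 9
b (MIN): min(4, 9) = 4
P (MAX): max(8, 4) = 8
j (MAX): max(5, 8) = 8
k (MAX): max(5, 1, 3) = 5
m (MAX): max(9, 4, 2) = 9
c (MIN): min(8, 5, 9) = 5
n (MAX): max(2, 6, 3) = 6
p (MAX): max(5, 7) = 7
d (MIN): min(6, 7) = 6
Q (MAX): max(5, 6) = 6
top (MIN): min(8, 6) = 6
At top, MIN picks Q (lowest: 6).
At Q, MAX picks d (highest: 6).
At d, MIN picks n (lowest: 6).
At n, MAX picks am (highest: 6).
Terminal value 6.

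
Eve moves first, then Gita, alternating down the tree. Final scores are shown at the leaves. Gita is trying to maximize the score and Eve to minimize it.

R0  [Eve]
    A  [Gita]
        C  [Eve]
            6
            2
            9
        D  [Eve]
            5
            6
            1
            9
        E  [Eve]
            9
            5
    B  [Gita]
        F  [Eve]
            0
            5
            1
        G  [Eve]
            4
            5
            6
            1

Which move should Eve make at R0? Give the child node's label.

C (Eve): min(6, 2, 9) = 2
D (Eve): min(5, 6, 1, 9) = 1
E (Eve): min(9, 5) = 5
A (Gita): max(2, 1, 5) = 5
F (Eve): min(0, 5, 1) = 0
G (Eve): min(4, 5, 6, 1) = 1
B (Gita): max(0, 1) = 1
R0 (Eve): min(5, 1) = 1
Eve at R0 wants the lowest of {A=5, B=1}, so chooses B.

B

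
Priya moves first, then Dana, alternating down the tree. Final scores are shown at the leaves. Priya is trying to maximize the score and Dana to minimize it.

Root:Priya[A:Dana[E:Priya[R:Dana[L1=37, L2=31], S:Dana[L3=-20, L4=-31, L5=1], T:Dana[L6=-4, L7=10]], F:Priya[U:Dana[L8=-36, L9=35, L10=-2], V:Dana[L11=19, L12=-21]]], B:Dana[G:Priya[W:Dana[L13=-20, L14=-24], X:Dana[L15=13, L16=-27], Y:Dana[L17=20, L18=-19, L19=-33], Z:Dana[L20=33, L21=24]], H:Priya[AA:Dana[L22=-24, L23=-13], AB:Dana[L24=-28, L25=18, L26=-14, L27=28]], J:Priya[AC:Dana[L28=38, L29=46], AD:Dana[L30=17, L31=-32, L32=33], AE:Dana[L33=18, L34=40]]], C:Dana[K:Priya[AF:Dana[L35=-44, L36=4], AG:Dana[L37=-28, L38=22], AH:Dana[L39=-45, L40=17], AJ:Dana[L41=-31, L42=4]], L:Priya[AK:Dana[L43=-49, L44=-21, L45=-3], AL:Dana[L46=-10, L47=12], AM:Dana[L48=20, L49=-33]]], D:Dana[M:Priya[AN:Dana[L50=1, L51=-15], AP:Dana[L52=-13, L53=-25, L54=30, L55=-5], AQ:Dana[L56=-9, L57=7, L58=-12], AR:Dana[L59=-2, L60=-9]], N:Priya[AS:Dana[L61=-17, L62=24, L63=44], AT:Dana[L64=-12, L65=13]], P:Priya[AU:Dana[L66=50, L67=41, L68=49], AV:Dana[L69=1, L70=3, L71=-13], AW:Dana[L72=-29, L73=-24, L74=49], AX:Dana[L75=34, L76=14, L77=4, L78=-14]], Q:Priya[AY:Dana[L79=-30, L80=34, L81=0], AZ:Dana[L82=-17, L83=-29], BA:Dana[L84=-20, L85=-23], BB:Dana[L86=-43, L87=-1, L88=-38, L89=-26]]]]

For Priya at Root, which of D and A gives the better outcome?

A

AN (Dana): min(1, -15) = -15
AP (Dana): min(-13, -25, 30, -5) = -25
AQ (Dana): min(-9, 7, -12) = -12
AR (Dana): min(-2, -9) = -9
M (Priya): max(-15, -25, -12, -9) = -9
AS (Dana): min(-17, 24, 44) = -17
AT (Dana): min(-12, 13) = -12
N (Priya): max(-17, -12) = -12
AU (Dana): min(50, 41, 49) = 41
AV (Dana): min(1, 3, -13) = -13
AW (Dana): min(-29, -24, 49) = -29
AX (Dana): min(34, 14, 4, -14) = -14
P (Priya): max(41, -13, -29, -14) = 41
AY (Dana): min(-30, 34, 0) = -30
AZ (Dana): min(-17, -29) = -29
BA (Dana): min(-20, -23) = -23
BB (Dana): min(-43, -1, -38, -26) = -43
Q (Priya): max(-30, -29, -23, -43) = -23
D (Dana): min(-9, -12, 41, -23) = -23
R (Dana): min(37, 31) = 31
S (Dana): min(-20, -31, 1) = -31
T (Dana): min(-4, 10) = -4
E (Priya): max(31, -31, -4) = 31
U (Dana): min(-36, 35, -2) = -36
V (Dana): min(19, -21) = -21
F (Priya): max(-36, -21) = -21
A (Dana): min(31, -21) = -21
Priya prefers the higher value; D=-23, A=-21. A is better since -21 > -23.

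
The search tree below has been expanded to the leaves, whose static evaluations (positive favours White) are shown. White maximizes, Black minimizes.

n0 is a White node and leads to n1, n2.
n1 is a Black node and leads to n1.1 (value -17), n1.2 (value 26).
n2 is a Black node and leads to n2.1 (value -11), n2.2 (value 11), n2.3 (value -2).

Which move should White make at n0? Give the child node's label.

n1 (Black): min(-17, 26) = -17
n2 (Black): min(-11, 11, -2) = -11
n0 (White): max(-17, -11) = -11
White at n0 wants the highest of {n1=-17, n2=-11}, so chooses n2.

n2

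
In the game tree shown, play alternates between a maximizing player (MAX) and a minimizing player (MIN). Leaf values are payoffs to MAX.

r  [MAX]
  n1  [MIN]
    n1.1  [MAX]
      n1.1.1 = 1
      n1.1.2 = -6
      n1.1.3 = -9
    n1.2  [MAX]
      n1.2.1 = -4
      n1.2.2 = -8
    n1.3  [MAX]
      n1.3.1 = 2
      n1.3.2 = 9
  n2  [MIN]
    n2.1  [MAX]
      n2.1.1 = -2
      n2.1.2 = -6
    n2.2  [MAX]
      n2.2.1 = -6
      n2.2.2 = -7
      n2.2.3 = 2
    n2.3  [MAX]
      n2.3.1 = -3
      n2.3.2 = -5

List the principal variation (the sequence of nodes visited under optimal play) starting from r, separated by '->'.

r -> n2 -> n2.3 -> n2.3.1

n1.1 (MAX): max(1, -6, -9) = 1
n1.2 (MAX): max(-4, -8) = -4
n1.3 (MAX): max(2, 9) = 9
n1 (MIN): min(1, -4, 9) = -4
n2.1 (MAX): max(-2, -6) = -2
n2.2 (MAX): max(-6, -7, 2) = 2
n2.3 (MAX): max(-3, -5) = -3
n2 (MIN): min(-2, 2, -3) = -3
r (MAX): max(-4, -3) = -3
At r, MAX picks n2 (highest: -3).
At n2, MIN picks n2.3 (lowest: -3).
At n2.3, MAX picks n2.3.1 (highest: -3).
Terminal value -3.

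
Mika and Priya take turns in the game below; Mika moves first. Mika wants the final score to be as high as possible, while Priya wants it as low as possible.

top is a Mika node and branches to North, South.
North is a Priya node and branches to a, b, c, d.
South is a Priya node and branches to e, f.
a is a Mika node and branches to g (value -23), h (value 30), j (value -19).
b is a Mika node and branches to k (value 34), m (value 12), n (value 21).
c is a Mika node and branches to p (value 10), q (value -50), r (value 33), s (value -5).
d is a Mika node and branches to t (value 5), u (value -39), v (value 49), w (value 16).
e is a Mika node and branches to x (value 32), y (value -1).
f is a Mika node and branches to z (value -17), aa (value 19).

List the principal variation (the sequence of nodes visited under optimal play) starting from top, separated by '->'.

top -> North -> a -> h

a (Mika): max(-23, 30, -19) = 30
b (Mika): max(34, 12, 21) = 34
c (Mika): max(10, -50, 33, -5) = 33
d (Mika): max(5, -39, 49, 16) = 49
North (Priya): min(30, 34, 33, 49) = 30
e (Mika): max(32, -1) = 32
f (Mika): max(-17, 19) = 19
South (Priya): min(32, 19) = 19
top (Mika): max(30, 19) = 30
At top, Mika picks North (highest: 30).
At North, Priya picks a (lowest: 30).
At a, Mika picks h (highest: 30).
Terminal value 30.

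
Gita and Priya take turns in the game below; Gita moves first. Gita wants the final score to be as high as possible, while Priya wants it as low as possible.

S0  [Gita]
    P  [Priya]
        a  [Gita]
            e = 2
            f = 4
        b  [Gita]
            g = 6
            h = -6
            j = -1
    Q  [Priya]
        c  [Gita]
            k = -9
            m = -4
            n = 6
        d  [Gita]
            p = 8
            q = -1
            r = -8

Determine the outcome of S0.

a (Gita): max(2, 4) = 4
b (Gita): max(6, -6, -1) = 6
P (Priya): min(4, 6) = 4
c (Gita): max(-9, -4, 6) = 6
d (Gita): max(8, -1, -8) = 8
Q (Priya): min(6, 8) = 6
S0 (Gita): max(4, 6) = 6

6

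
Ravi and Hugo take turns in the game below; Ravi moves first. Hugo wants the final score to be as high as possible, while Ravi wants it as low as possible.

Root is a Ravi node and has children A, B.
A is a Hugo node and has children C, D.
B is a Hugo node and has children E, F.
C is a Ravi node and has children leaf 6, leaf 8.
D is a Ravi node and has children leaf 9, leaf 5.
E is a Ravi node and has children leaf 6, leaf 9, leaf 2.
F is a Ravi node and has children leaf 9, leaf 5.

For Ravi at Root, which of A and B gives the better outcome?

C (Ravi): min(6, 8) = 6
D (Ravi): min(9, 5) = 5
A (Hugo): max(6, 5) = 6
E (Ravi): min(6, 9, 2) = 2
F (Ravi): min(9, 5) = 5
B (Hugo): max(2, 5) = 5
Ravi prefers the lower value; A=6, B=5. B is better since 5 < 6.

B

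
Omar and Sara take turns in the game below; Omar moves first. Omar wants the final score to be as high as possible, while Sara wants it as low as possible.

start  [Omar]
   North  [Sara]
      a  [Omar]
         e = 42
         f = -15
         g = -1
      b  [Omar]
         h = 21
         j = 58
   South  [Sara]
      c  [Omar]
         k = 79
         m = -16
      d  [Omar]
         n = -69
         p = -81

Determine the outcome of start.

42

a (Omar): max(42, -15, -1) = 42
b (Omar): max(21, 58) = 58
North (Sara): min(42, 58) = 42
c (Omar): max(79, -16) = 79
d (Omar): max(-69, -81) = -69
South (Sara): min(79, -69) = -69
start (Omar): max(42, -69) = 42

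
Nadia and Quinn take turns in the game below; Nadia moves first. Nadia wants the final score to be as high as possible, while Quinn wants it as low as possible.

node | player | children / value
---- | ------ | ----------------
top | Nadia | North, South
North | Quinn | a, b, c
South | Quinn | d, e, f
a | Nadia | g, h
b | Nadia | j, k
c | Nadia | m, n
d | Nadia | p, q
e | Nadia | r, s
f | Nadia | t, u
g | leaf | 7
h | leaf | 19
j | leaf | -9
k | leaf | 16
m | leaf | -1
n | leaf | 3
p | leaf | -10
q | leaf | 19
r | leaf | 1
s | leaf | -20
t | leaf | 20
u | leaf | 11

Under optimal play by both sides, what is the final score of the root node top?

3

a (Nadia): max(7, 19) = 19
b (Nadia): max(-9, 16) = 16
c (Nadia): max(-1, 3) = 3
North (Quinn): min(19, 16, 3) = 3
d (Nadia): max(-10, 19) = 19
e (Nadia): max(1, -20) = 1
f (Nadia): max(20, 11) = 20
South (Quinn): min(19, 1, 20) = 1
top (Nadia): max(3, 1) = 3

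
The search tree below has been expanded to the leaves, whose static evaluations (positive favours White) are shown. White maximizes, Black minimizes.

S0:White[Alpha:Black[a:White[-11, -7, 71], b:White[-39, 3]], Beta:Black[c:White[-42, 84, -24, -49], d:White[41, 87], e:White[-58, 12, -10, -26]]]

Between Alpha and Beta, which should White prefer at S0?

Beta

a (White): max(-11, -7, 71) = 71
b (White): max(-39, 3) = 3
Alpha (Black): min(71, 3) = 3
c (White): max(-42, 84, -24, -49) = 84
d (White): max(41, 87) = 87
e (White): max(-58, 12, -10, -26) = 12
Beta (Black): min(84, 87, 12) = 12
White prefers the higher value; Alpha=3, Beta=12. Beta is better since 12 > 3.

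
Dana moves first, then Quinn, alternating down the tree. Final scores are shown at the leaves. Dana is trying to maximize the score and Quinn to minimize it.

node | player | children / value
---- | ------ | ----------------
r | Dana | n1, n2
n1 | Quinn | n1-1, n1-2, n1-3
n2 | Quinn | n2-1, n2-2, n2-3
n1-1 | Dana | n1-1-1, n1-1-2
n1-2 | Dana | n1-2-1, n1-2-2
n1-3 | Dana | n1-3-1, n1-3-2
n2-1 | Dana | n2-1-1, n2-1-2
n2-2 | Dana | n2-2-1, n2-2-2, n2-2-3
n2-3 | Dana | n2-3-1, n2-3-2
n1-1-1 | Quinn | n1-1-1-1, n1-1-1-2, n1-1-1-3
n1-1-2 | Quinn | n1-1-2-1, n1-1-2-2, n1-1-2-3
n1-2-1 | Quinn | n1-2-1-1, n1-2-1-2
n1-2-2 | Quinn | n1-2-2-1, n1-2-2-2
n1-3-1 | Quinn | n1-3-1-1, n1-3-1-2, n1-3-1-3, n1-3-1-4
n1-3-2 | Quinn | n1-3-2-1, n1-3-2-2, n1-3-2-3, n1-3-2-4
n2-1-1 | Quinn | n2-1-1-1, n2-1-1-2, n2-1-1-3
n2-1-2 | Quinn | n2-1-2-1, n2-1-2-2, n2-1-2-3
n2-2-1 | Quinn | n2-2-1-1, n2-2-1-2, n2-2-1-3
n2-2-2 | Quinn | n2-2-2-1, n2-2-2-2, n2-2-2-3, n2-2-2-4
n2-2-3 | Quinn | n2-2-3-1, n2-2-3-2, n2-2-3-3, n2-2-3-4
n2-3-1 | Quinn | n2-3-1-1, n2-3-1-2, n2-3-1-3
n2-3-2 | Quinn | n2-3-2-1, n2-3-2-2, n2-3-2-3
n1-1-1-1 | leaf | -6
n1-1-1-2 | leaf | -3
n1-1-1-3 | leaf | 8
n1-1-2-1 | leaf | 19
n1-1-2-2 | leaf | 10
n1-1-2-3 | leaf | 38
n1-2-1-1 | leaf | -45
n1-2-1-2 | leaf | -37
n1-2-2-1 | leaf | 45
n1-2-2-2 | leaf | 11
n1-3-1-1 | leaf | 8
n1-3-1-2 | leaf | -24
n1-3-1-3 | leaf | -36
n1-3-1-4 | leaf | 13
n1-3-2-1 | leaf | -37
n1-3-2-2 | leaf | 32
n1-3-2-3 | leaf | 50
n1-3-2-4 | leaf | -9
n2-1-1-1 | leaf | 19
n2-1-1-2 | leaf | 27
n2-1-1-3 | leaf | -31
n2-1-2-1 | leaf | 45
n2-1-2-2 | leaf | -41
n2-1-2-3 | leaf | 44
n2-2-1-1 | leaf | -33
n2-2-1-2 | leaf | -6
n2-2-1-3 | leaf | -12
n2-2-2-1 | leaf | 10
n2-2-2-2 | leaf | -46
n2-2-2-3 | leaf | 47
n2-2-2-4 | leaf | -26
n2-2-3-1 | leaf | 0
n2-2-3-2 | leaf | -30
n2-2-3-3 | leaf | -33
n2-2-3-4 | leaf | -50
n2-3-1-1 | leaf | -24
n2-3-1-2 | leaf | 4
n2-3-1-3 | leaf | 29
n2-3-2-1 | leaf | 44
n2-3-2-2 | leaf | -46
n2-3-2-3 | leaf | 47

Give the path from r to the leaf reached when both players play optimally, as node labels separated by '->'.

n1-1-1 (Quinn): min(-6, -3, 8) = -6
n1-1-2 (Quinn): min(19, 10, 38) = 10
n1-1 (Dana): max(-6, 10) = 10
n1-2-1 (Quinn): min(-45, -37) = -45
n1-2-2 (Quinn): min(45, 11) = 11
n1-2 (Dana): max(-45, 11) = 11
n1-3-1 (Quinn): min(8, -24, -36, 13) = -36
n1-3-2 (Quinn): min(-37, 32, 50, -9) = -37
n1-3 (Dana): max(-36, -37) = -36
n1 (Quinn): min(10, 11, -36) = -36
n2-1-1 (Quinn): min(19, 27, -31) = -31
n2-1-2 (Quinn): min(45, -41, 44) = -41
n2-1 (Dana): max(-31, -41) = -31
n2-2-1 (Quinn): min(-33, -6, -12) = -33
n2-2-2 (Quinn): min(10, -46, 47, -26) = -46
n2-2-3 (Quinn): min(0, -30, -33, -50) = -50
n2-2 (Dana): max(-33, -46, -50) = -33
n2-3-1 (Quinn): min(-24, 4, 29) = -24
n2-3-2 (Quinn): min(44, -46, 47) = -46
n2-3 (Dana): max(-24, -46) = -24
n2 (Quinn): min(-31, -33, -24) = -33
r (Dana): max(-36, -33) = -33
At r, Dana picks n2 (highest: -33).
At n2, Quinn picks n2-2 (lowest: -33).
At n2-2, Dana picks n2-2-1 (highest: -33).
At n2-2-1, Quinn picks n2-2-1-1 (lowest: -33).
Terminal value -33.

r -> n2 -> n2-2 -> n2-2-1 -> n2-2-1-1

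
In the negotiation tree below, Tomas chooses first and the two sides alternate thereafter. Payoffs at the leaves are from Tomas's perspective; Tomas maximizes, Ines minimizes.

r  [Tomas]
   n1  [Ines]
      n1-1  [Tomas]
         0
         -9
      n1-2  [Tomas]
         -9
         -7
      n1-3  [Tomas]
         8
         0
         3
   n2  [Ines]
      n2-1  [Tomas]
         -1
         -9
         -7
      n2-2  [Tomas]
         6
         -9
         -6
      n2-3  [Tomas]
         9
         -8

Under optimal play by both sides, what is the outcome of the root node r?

n1-1 (Tomas): max(0, -9) = 0
n1-2 (Tomas): max(-9, -7) = -7
n1-3 (Tomas): max(8, 0, 3) = 8
n1 (Ines): min(0, -7, 8) = -7
n2-1 (Tomas): max(-1, -9, -7) = -1
n2-2 (Tomas): max(6, -9, -6) = 6
n2-3 (Tomas): max(9, -8) = 9
n2 (Ines): min(-1, 6, 9) = -1
r (Tomas): max(-7, -1) = -1

-1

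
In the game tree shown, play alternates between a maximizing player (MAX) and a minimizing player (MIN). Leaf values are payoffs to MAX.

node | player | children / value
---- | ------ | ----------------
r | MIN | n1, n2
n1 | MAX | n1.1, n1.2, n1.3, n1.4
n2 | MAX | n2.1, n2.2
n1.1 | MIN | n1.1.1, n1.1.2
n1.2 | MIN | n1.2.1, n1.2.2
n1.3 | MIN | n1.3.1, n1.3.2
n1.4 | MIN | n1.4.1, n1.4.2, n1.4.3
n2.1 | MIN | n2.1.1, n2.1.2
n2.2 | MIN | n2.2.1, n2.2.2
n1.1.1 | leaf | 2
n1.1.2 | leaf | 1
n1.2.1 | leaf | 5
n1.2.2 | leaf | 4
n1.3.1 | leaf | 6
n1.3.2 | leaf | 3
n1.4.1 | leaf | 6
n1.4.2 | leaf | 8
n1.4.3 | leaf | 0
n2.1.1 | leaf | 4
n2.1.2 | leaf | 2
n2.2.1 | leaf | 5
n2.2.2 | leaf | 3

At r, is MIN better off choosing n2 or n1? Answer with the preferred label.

n2.1 (MIN): min(4, 2) = 2
n2.2 (MIN): min(5, 3) = 3
n2 (MAX): max(2, 3) = 3
n1.1 (MIN): min(2, 1) = 1
n1.2 (MIN): min(5, 4) = 4
n1.3 (MIN): min(6, 3) = 3
n1.4 (MIN): min(6, 8, 0) = 0
n1 (MAX): max(1, 4, 3, 0) = 4
MIN prefers the lower value; n2=3, n1=4. n2 is better since 3 < 4.

n2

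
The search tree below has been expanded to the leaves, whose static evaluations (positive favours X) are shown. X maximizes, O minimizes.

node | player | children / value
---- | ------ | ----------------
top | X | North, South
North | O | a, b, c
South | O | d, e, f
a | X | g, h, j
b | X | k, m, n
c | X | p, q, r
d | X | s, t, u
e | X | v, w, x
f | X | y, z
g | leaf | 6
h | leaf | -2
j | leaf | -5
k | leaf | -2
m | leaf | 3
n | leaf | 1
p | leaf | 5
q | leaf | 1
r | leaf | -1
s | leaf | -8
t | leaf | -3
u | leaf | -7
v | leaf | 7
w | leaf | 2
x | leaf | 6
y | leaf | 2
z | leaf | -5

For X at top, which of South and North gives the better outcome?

d (X): max(-8, -3, -7) = -3
e (X): max(7, 2, 6) = 7
f (X): max(2, -5) = 2
South (O): min(-3, 7, 2) = -3
a (X): max(6, -2, -5) = 6
b (X): max(-2, 3, 1) = 3
c (X): max(5, 1, -1) = 5
North (O): min(6, 3, 5) = 3
X prefers the higher value; South=-3, North=3. North is better since 3 > -3.

North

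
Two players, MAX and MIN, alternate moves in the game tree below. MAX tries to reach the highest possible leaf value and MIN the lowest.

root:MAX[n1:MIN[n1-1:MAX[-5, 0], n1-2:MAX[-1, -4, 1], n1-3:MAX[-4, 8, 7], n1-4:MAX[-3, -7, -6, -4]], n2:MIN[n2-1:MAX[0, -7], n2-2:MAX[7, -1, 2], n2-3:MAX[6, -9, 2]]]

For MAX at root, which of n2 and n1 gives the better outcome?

n2

n2-1 (MAX): max(0, -7) = 0
n2-2 (MAX): max(7, -1, 2) = 7
n2-3 (MAX): max(6, -9, 2) = 6
n2 (MIN): min(0, 7, 6) = 0
n1-1 (MAX): max(-5, 0) = 0
n1-2 (MAX): max(-1, -4, 1) = 1
n1-3 (MAX): max(-4, 8, 7) = 8
n1-4 (MAX): max(-3, -7, -6, -4) = -3
n1 (MIN): min(0, 1, 8, -3) = -3
MAX prefers the higher value; n2=0, n1=-3. n2 is better since 0 > -3.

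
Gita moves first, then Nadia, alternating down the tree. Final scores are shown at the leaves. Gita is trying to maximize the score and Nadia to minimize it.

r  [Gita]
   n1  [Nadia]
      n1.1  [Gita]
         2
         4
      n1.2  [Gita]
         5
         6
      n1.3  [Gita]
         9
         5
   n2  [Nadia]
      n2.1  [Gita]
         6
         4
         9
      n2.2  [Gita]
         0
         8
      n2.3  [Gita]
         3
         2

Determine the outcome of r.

4

n1.1 (Gita): max(2, 4) = 4
n1.2 (Gita): max(5, 6) = 6
n1.3 (Gita): max(9, 5) = 9
n1 (Nadia): min(4, 6, 9) = 4
n2.1 (Gita): max(6, 4, 9) = 9
n2.2 (Gita): max(0, 8) = 8
n2.3 (Gita): max(3, 2) = 3
n2 (Nadia): min(9, 8, 3) = 3
r (Gita): max(4, 3) = 4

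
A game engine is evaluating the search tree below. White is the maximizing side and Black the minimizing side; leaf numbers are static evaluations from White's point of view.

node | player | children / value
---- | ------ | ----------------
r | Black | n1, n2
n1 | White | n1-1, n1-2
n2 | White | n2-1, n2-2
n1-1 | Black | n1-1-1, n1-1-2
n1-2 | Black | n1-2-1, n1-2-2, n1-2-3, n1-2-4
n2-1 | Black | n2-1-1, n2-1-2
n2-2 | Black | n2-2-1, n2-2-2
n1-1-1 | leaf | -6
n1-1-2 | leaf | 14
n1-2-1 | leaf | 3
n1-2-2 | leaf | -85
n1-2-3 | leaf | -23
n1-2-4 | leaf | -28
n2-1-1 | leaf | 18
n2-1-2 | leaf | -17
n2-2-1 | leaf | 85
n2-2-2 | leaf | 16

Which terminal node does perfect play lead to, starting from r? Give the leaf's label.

n1-1-1

n1-1 (Black): min(-6, 14) = -6
n1-2 (Black): min(3, -85, -23, -28) = -85
n1 (White): max(-6, -85) = -6
n2-1 (Black): min(18, -17) = -17
n2-2 (Black): min(85, 16) = 16
n2 (White): max(-17, 16) = 16
r (Black): min(-6, 16) = -6
At r, Black picks n1 (lowest: -6).
At n1, White picks n1-1 (highest: -6).
At n1-1, Black picks n1-1-1 (lowest: -6).
Terminal value -6.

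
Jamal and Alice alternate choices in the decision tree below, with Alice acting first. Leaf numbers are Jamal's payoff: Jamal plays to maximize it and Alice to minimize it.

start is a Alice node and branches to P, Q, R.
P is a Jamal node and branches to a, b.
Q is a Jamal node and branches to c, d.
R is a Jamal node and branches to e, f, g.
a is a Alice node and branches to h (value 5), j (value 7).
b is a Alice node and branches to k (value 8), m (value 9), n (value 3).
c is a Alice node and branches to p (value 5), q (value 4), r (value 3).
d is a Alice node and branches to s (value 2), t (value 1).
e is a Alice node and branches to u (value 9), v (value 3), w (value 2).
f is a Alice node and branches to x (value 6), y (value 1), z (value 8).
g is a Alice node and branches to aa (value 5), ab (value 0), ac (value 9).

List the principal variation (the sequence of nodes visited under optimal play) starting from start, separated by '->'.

start -> R -> e -> w

a (Alice): min(5, 7) = 5
b (Alice): min(8, 9, 3) = 3
P (Jamal): max(5, 3) = 5
c (Alice): min(5, 4, 3) = 3
d (Alice): min(2, 1) = 1
Q (Jamal): max(3, 1) = 3
e (Alice): min(9, 3, 2) = 2
f (Alice): min(6, 1, 8) = 1
g (Alice): min(5, 0, 9) = 0
R (Jamal): max(2, 1, 0) = 2
start (Alice): min(5, 3, 2) = 2
At start, Alice picks R (lowest: 2).
At R, Jamal picks e (highest: 2).
At e, Alice picks w (lowest: 2).
Terminal value 2.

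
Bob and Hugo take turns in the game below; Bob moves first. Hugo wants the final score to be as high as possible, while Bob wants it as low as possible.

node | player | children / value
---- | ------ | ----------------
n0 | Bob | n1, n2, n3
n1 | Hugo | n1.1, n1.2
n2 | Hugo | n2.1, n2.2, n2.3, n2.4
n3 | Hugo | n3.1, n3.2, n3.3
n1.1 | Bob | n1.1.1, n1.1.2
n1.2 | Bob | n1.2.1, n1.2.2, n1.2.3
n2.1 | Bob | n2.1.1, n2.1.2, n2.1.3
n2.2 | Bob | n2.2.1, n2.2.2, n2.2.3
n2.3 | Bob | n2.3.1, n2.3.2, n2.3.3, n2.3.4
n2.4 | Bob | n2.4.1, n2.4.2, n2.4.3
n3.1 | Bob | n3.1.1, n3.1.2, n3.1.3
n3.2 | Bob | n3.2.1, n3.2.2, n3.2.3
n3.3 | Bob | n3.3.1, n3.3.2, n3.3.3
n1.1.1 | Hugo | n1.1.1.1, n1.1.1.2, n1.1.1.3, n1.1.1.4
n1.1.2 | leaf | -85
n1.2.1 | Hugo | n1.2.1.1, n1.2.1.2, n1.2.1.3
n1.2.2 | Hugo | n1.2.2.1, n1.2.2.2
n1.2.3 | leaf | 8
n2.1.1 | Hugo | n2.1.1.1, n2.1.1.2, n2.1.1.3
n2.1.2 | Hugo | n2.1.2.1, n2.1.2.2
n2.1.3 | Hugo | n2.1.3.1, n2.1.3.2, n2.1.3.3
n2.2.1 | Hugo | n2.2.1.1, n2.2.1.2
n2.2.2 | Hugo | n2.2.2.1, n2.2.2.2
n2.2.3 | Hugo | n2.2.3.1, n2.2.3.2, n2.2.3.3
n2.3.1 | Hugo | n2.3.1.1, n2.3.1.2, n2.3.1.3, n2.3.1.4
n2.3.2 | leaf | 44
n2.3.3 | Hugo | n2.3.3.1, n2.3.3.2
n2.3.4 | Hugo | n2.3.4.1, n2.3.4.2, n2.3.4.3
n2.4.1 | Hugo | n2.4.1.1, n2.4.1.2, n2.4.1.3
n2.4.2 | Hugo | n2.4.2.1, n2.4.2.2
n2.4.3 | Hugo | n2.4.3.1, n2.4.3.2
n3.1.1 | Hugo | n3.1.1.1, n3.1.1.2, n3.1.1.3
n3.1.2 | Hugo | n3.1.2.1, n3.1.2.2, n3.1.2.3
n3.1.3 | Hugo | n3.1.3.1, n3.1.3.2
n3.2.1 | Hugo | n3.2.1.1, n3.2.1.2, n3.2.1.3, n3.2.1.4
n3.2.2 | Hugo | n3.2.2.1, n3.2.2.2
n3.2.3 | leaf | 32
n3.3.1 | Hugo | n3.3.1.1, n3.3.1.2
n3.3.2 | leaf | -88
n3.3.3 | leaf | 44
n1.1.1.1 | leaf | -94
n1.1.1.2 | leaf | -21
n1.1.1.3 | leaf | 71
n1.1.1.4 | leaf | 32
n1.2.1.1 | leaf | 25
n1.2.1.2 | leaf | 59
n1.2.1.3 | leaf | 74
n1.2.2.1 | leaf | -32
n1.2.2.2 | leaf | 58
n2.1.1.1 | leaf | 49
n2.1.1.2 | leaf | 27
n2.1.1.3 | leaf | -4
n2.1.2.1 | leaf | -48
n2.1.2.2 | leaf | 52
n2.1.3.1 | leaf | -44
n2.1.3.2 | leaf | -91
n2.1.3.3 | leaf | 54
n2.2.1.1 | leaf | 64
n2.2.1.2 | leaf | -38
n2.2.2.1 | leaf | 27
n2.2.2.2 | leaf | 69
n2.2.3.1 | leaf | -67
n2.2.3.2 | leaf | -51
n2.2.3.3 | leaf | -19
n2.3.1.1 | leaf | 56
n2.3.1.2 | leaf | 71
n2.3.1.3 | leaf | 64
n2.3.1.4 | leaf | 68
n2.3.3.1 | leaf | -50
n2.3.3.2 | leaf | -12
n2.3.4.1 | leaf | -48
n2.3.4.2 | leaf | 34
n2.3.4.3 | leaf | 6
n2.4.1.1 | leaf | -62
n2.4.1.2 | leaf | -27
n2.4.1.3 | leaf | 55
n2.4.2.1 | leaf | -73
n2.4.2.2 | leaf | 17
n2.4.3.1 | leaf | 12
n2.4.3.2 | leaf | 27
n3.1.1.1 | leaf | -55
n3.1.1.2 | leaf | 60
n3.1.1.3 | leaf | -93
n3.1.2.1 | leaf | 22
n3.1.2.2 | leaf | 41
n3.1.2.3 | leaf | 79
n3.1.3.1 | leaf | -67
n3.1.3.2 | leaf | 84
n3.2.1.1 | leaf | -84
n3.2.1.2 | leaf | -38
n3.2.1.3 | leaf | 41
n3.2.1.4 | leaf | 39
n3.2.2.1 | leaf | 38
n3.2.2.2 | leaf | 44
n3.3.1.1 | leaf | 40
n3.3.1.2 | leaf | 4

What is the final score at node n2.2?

n2.2.1 (Hugo): max(64, -38) = 64
n2.2.2 (Hugo): max(27, 69) = 69
n2.2.3 (Hugo): max(-67, -51, -19) = -19
n2.2 (Bob): min(64, 69, -19) = -19

-19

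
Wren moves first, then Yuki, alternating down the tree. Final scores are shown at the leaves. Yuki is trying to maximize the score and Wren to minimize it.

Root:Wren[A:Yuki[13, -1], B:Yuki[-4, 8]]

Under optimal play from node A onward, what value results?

13

A (Yuki): max(13, -1) = 13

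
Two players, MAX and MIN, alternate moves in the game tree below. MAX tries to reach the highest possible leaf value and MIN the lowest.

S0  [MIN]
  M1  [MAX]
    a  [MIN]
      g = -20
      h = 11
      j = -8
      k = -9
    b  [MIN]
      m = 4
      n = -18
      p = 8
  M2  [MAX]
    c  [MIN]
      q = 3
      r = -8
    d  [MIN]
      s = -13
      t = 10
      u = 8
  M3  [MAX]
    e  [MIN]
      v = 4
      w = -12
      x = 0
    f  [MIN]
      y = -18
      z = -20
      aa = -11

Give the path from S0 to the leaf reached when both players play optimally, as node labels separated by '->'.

a (MIN): min(-20, 11, -8, -9) = -20
b (MIN): min(4, -18, 8) = -18
M1 (MAX): max(-20, -18) = -18
c (MIN): min(3, -8) = -8
d (MIN): min(-13, 10, 8) = -13
M2 (MAX): max(-8, -13) = -8
e (MIN): min(4, -12, 0) = -12
f (MIN): min(-18, -20, -11) = -20
M3 (MAX): max(-12, -20) = -12
S0 (MIN): min(-18, -8, -12) = -18
At S0, MIN picks M1 (lowest: -18).
At M1, MAX picks b (highest: -18).
At b, MIN picks n (lowest: -18).
Terminal value -18.

S0 -> M1 -> b -> n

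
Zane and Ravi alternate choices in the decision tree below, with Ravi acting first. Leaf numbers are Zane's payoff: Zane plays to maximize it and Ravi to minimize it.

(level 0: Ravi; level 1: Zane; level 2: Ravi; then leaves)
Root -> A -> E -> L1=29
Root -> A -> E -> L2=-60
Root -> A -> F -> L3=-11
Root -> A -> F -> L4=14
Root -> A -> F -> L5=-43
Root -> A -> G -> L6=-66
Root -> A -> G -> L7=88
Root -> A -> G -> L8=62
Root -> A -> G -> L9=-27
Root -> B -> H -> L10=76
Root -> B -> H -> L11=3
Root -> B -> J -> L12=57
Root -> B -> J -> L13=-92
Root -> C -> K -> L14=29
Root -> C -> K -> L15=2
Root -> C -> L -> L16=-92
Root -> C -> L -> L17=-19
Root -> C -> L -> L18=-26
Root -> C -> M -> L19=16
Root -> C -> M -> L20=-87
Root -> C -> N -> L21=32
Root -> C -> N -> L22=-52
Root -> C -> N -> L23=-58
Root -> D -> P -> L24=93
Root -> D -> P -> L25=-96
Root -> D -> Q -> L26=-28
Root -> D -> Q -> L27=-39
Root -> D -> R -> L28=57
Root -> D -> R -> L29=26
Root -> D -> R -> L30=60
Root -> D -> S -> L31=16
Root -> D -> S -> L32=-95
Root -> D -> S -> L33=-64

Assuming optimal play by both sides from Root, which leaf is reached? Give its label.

E (Ravi): min(29, -60) = -60
F (Ravi): min(-11, 14, -43) = -43
G (Ravi): min(-66, 88, 62, -27) = -66
A (Zane): max(-60, -43, -66) = -43
H (Ravi): min(76, 3) = 3
J (Ravi): min(57, -92) = -92
B (Zane): max(3, -92) = 3
K (Ravi): min(29, 2) = 2
L (Ravi): min(-92, -19, -26) = -92
M (Ravi): min(16, -87) = -87
N (Ravi): min(32, -52, -58) = -58
C (Zane): max(2, -92, -87, -58) = 2
P (Ravi): min(93, -96) = -96
Q (Ravi): min(-28, -39) = -39
R (Ravi): min(57, 26, 60) = 26
S (Ravi): min(16, -95, -64) = -95
D (Zane): max(-96, -39, 26, -95) = 26
Root (Ravi): min(-43, 3, 2, 26) = -43
At Root, Ravi picks A (lowest: -43).
At A, Zane picks F (highest: -43).
At F, Ravi picks L5 (lowest: -43).
Terminal value -43.

L5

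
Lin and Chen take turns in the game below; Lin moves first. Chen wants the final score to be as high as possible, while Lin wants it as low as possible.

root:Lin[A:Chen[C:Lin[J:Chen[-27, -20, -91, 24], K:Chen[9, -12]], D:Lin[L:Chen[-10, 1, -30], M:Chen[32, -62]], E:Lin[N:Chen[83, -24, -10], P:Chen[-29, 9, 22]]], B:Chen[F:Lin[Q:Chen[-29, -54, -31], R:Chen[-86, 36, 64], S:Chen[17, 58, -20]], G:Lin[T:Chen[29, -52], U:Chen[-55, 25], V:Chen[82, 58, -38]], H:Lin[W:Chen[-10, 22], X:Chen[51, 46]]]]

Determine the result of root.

22

J (Chen): max(-27, -20, -91, 24) = 24
K (Chen): max(9, -12) = 9
C (Lin): min(24, 9) = 9
L (Chen): max(-10, 1, -30) = 1
M (Chen): max(32, -62) = 32
D (Lin): min(1, 32) = 1
N (Chen): max(83, -24, -10) = 83
P (Chen): max(-29, 9, 22) = 22
E (Lin): min(83, 22) = 22
A (Chen): max(9, 1, 22) = 22
Q (Chen): max(-29, -54, -31) = -29
R (Chen): max(-86, 36, 64) = 64
S (Chen): max(17, 58, -20) = 58
F (Lin): min(-29, 64, 58) = -29
T (Chen): max(29, -52) = 29
U (Chen): max(-55, 25) = 25
V (Chen): max(82, 58, -38) = 82
G (Lin): min(29, 25, 82) = 25
W (Chen): max(-10, 22) = 22
X (Chen): max(51, 46) = 51
H (Lin): min(22, 51) = 22
B (Chen): max(-29, 25, 22) = 25
root (Lin): min(22, 25) = 22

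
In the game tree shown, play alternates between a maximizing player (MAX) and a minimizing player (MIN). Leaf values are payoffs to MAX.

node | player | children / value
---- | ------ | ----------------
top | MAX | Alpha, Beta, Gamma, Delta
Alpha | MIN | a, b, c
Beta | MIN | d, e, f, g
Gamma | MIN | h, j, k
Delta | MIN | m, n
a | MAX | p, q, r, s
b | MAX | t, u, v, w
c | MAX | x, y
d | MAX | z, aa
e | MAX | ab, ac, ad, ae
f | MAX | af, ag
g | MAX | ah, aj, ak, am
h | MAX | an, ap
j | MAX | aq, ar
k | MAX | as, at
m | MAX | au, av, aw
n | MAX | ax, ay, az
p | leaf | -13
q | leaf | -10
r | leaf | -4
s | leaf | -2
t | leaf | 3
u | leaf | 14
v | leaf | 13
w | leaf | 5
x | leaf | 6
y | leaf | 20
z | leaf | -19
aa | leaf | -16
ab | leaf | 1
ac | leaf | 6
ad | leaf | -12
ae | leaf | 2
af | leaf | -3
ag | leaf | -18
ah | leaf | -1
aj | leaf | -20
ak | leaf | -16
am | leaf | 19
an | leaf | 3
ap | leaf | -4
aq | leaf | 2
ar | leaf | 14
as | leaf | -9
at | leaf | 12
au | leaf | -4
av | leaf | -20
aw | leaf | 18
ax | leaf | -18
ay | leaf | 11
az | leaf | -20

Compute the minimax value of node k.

k (MAX): max(-9, 12) = 12

12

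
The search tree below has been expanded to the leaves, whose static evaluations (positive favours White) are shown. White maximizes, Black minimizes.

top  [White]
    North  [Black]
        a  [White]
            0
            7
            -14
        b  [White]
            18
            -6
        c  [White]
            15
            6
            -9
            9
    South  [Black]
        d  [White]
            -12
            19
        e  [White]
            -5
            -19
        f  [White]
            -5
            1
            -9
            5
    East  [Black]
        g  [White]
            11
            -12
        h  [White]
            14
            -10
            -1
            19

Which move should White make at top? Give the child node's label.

East

a (White): max(0, 7, -14) = 7
b (White): max(18, -6) = 18
c (White): max(15, 6, -9, 9) = 15
North (Black): min(7, 18, 15) = 7
d (White): max(-12, 19) = 19
e (White): max(-5, -19) = -5
f (White): max(-5, 1, -9, 5) = 5
South (Black): min(19, -5, 5) = -5
g (White): max(11, -12) = 11
h (White): max(14, -10, -1, 19) = 19
East (Black): min(11, 19) = 11
top (White): max(7, -5, 11) = 11
White at top wants the highest of {North=7, South=-5, East=11}, so chooses East.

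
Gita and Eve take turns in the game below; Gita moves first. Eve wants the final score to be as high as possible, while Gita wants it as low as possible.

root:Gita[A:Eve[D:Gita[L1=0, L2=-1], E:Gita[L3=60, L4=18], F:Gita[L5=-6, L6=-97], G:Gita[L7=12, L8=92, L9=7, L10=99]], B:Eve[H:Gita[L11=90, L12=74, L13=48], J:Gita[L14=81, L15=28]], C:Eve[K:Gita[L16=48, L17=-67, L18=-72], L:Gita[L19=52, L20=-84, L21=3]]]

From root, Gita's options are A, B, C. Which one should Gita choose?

C

D (Gita): min(0, -1) = -1
E (Gita): min(60, 18) = 18
F (Gita): min(-6, -97) = -97
G (Gita): min(12, 92, 7, 99) = 7
A (Eve): max(-1, 18, -97, 7) = 18
H (Gita): min(90, 74, 48) = 48
J (Gita): min(81, 28) = 28
B (Eve): max(48, 28) = 48
K (Gita): min(48, -67, -72) = -72
L (Gita): min(52, -84, 3) = -84
C (Eve): max(-72, -84) = -72
root (Gita): min(18, 48, -72) = -72
Gita at root wants the lowest of {A=18, B=48, C=-72}, so chooses C.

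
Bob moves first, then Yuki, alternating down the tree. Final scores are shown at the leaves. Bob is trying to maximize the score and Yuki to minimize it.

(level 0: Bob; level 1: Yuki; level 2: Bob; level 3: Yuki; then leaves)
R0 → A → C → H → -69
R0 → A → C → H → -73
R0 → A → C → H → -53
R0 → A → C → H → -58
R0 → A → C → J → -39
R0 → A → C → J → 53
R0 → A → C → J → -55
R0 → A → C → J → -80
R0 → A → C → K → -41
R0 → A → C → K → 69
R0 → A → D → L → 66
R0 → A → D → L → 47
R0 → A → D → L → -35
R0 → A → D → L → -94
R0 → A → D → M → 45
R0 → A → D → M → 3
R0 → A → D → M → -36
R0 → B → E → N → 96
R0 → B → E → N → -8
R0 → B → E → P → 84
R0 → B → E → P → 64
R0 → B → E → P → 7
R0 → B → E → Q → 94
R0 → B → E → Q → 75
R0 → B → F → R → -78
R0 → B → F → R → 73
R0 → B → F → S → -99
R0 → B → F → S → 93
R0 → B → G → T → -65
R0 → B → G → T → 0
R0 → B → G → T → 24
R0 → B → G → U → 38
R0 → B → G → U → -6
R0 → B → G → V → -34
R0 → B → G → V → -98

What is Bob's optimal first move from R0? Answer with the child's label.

A

H (Yuki): min(-69, -73, -53, -58) = -73
J (Yuki): min(-39, 53, -55, -80) = -80
K (Yuki): min(-41, 69) = -41
C (Bob): max(-73, -80, -41) = -41
L (Yuki): min(66, 47, -35, -94) = -94
M (Yuki): min(45, 3, -36) = -36
D (Bob): max(-94, -36) = -36
A (Yuki): min(-41, -36) = -41
N (Yuki): min(96, -8) = -8
P (Yuki): min(84, 64, 7) = 7
Q (Yuki): min(94, 75) = 75
E (Bob): max(-8, 7, 75) = 75
R (Yuki): min(-78, 73) = -78
S (Yuki): min(-99, 93) = -99
F (Bob): max(-78, -99) = -78
T (Yuki): min(-65, 0, 24) = -65
U (Yuki): min(38, -6) = -6
V (Yuki): min(-34, -98) = -98
G (Bob): max(-65, -6, -98) = -6
B (Yuki): min(75, -78, -6) = -78
R0 (Bob): max(-41, -78) = -41
Bob at R0 wants the highest of {A=-41, B=-78}, so chooses A.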